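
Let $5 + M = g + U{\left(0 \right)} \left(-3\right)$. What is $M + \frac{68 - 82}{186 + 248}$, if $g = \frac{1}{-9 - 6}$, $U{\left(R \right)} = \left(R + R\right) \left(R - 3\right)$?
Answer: $- \frac{2371}{465} \approx -5.0989$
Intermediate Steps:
$U{\left(R \right)} = 2 R \left(-3 + R\right)$
$g = - \frac{1}{15}$ ($g = \frac{1}{-15} = - \frac{1}{15} \approx -0.066667$)
$M = - \frac{76}{15}$ ($M = -5 - \left(\frac{1}{15} - 2 \cdot 0 \left(-3 + 0\right) \left(-3\right)\right) = -5 - \left(\frac{1}{15} - 2 \cdot 0 \left(-3\right) \left(-3\right)\right) = -5 + \left(- \frac{1}{15} + 0 \left(-3\right)\right) = -5 + \left(- \frac{1}{15} + 0\right) = -5 - \frac{1}{15} = - \frac{76}{15} \approx -5.0667$)
$M + \frac{68 - 82}{186 + 248} = - \frac{76}{15} + \frac{68 - 82}{186 + 248} = - \frac{76}{15} - \frac{14}{434} = - \frac{76}{15} - \frac{1}{31} = - \frac{2371}{465}$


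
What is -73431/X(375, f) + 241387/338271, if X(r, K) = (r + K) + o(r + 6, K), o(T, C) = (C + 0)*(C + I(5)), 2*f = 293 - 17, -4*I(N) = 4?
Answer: -6717361216/2189628183 ≈ -3.0678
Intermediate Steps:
I(N) = -1 (I(N) = -¼*4 = -1)
f = 138 (f = (293 - 17)/2 = (½)*276 = 138)
o(T, C) = C*(-1 + C) (o(T, C) = (C + 0)*(C - 1) = C*(-1 + C))
X(r, K) = K + r + K*(-1 + K) (X(r, K) = (r + K) + K*(-1 + K) = (K + r) + K*(-1 + K) = K + r + K*(-1 + K))
-73431/X(375, f) + 241387/338271 = -73431/(375 + 138²) + 241387/338271 = -73431/(375 + 19044) + 241387*(1/338271) = -73431/19419 + 241387/338271 = -73431*1/19419 + 241387/338271 = -24477/6473 + 241387/338271 = -6717361216/2189628183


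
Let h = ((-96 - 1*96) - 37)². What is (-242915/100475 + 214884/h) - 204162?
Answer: -215144532134113/1053801895 ≈ -2.0416e+5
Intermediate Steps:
h = 52441 (h = ((-96 - 96) - 37)² = (-192 - 37)² = (-229)² = 52441)
(-242915/100475 + 214884/h) - 204162 = (-242915/100475 + 214884/52441) - 204162 = (-242915*1/100475 + 214884*(1/52441)) - 204162 = (-48583/20095 + 214884/52441) - 204162 = 1770352877/1053801895 - 204162 = -215144532134113/1053801895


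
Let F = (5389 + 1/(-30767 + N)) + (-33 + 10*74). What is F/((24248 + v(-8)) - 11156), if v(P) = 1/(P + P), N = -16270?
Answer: 4587800816/9852887427 ≈ 0.46563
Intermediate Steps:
v(P) = 1/(2*P)
F = 286737551/47037 (F = (5389 + 1/(-30767 - 16270)) + (-33 + 10*74) = (5389 + 1/(-47037)) + (-33 + 740) = (5389 - 1/47037) + 707 = 253482392/47037 + 707 = 286737551/47037 ≈ 6096.0)
F/((24248 + v(-8)) - 11156) = 286737551/(47037*((24248 + (½)/(-8)) - 11156)) = 286737551/(47037*((24248 + (½)*(-⅛)) - 11156)) = 286737551/(47037*((24248 - 1/16) - 11156)) = 286737551/(47037*(387967/16 - 11156)) = 286737551/(47037*(209471/16)) = (286737551/47037)*(16/209471) = 4587800816/9852887427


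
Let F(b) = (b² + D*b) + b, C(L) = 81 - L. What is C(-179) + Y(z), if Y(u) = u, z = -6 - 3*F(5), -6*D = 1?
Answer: 333/2 ≈ 166.50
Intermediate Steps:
D = -⅙ (D = -⅙*1 = -⅙ ≈ -0.16667)
F(b) = b² + 5*b/6 (F(b) = (b² - b/6) + b = b² + 5*b/6)
z = -187/2 (z = -6 - 5*(5 + 6*5)/2 = -6 - 5*(5 + 30)/2 = -6 - 5*35/2 = -6 - 3*175/6 = -6 - 175/2 = -187/2 ≈ -93.500)
C(-179) + Y(z) = (81 - 1*(-179)) - 187/2 = (81 + 179) - 187/2 = 260 - 187/2 = 333/2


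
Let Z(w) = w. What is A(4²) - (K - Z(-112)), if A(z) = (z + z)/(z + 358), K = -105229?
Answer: 19656895/187 ≈ 1.0512e+5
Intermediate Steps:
A(z) = 2*z/(358 + z) (A(z) = (2*z)/(358 + z) = 2*z/(358 + z))
A(4²) - (K - Z(-112)) = 2*4²/(358 + 4²) - (-105229 - 1*(-112)) = 2*16/(358 + 16) - (-105229 + 112) = 2*16/374 - 1*(-105117) = 2*16*(1/374) + 105117 = 16/187 + 105117 = 19656895/187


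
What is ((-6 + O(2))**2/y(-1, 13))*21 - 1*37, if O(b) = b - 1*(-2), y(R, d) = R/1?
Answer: -121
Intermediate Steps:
y(R, d) = R (y(R, d) = R*1 = R)
O(b) = 2 + b (O(b) = b + 2 = 2 + b)
((-6 + O(2))**2/y(-1, 13))*21 - 1*37 = ((-6 + (2 + 2))**2/(-1))*21 - 1*37 = ((-6 + 4)**2*(-1))*21 - 37 = ((-2)**2*(-1))*21 - 37 = (4*(-1))*21 - 37 = -4*21 - 37 = -84 - 37 = -121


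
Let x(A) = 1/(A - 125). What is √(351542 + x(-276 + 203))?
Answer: √1531316930/66 ≈ 592.91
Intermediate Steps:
x(A) = 1/(-125 + A)
√(351542 + x(-276 + 203)) = √(351542 + 1/(-125 + (-276 + 203))) = √(351542 + 1/(-125 - 73)) = √(351542 + 1/(-198)) = √(351542 - 1/198) = √(69605315/198) = √1531316930/66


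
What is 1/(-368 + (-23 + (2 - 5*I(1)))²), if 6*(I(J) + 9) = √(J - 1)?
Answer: 1/208 ≈ 0.0048077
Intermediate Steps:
I(J) = -9 + √(-1 + J)/6 (I(J) = -9 + √(J - 1)/6 = -9 + √(-1 + J)/6)
1/(-368 + (-23 + (2 - 5*I(1)))²) = 1/(-368 + (-23 + (2 - 5*(-9 + √(-1 + 1)/6)))²) = 1/(-368 + (-23 + (2 - 5*(-9 + √0/6)))²) = 1/(-368 + (-23 + (2 - 5*(-9 + (⅙)*0)))²) = 1/(-368 + (-23 + (2 - 5*(-9 + 0)))²) = 1/(-368 + (-23 + (2 - 5*(-9)))²) = 1/(-368 + (-23 + (2 + 45))²) = 1/(-368 + (-23 + 47)²) = 1/(-368 + 24²) = 1/(-368 + 576) = 1/208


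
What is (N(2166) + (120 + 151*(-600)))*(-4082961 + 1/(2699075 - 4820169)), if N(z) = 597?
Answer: 778417706882867805/2121094 ≈ 3.6699e+11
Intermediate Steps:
(N(2166) + (120 + 151*(-600)))*(-4082961 + 1/(2699075 - 4820169)) = (597 + (120 + 151*(-600)))*(-4082961 + 1/(2699075 - 4820169)) = (597 + (120 - 90600))*(-4082961 + 1/(-2121094)) = (597 - 90480)*(-4082961 - 1/2121094) = -89883*(-8660344079335/2121094) = 778417706882867805/2121094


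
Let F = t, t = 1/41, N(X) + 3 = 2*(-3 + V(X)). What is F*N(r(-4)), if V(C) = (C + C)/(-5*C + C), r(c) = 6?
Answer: -10/41 ≈ -0.24390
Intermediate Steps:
V(C) = -½ (V(C) = (2*C)/((-4*C)) = (2*C)*(-1/(4*C)) = -½)
N(X) = -10 (N(X) = -3 + 2*(-3 - ½) = -3 + 2*(-7/2) = -3 - 7 = -10)
t = 1/41 ≈ 0.024390
F = 1/41 ≈ 0.024390
F*N(r(-4)) = (1/41)*(-10) = -10/41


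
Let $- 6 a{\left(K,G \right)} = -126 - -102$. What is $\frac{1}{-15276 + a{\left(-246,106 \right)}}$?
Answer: $- \frac{1}{15272} \approx -6.5479 \cdot 10^{-5}$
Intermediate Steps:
$a{\left(K,G \right)} = 4$ ($a{\left(K,G \right)} = - \frac{-126 - -102}{6} = - \frac{-126 + 102}{6} = \left(- \frac{1}{6}\right) \left(-24\right) = 4$)
$\frac{1}{-15276 + a{\left(-246,106 \right)}} = \frac{1}{-15276 + 4} = \frac{1}{-15272} = - \frac{1}{15272}$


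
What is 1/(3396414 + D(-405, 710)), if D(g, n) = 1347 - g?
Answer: 1/3398166 ≈ 2.9428e-7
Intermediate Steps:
1/(3396414 + D(-405, 710)) = 1/(3396414 + (1347 - 1*(-405))) = 1/(3396414 + (1347 + 405)) = 1/(3396414 + 1752) = 1/3398166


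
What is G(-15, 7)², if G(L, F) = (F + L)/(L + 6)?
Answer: 64/81 ≈ 0.79012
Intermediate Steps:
G(L, F) = (F + L)/(6 + L)
G(-15, 7)² = ((7 - 15)/(6 - 15))² = (-8/(-9))² = (-⅑*(-8))² = (8/9)² = 64/81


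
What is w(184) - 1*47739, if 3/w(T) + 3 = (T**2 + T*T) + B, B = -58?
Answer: -3229591086/67651 ≈ -47739.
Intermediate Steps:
w(T) = 3/(-61 + 2*T**2) (w(T) = 3/(-3 + ((T**2 + T*T) - 58)) = 3/(-3 + ((T**2 + T**2) - 58)) = 3/(-3 + (2*T**2 - 58)) = 3/(-3 + (-58 + 2*T**2)) = 3/(-61 + 2*T**2))
w(184) - 1*47739 = 3/(-61 + 2*184**2) - 1*47739 = 3/(-61 + 2*33856) - 47739 = 3/(-61 + 67712) - 47739 = 3/67651 - 47739 = -3229591086/67651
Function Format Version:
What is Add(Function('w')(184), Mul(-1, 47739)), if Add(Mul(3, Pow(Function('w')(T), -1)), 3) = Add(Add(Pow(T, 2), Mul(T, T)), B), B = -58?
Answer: Rational(-3229591086, 67651) ≈ -47739.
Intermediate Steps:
Function('w')(T) = Mul(3, Pow(Add(-61, Mul(2, Pow(T, 2))), -1)) (Function('w')(T) = Mul(3, Pow(Add(-3, Add(Add(Pow(T, 2), Mul(T, T)), -58)), -1)) = Mul(3, Pow(Add(-3, Add(Add(Pow(T, 2), Pow(T, 2)), -58)), -1)) = Mul(3, Pow(Add(-3, Add(Mul(2, Pow(T, 2)), -58)), -1)) = Mul(3, Pow(Add(-3, Add(-58, Mul(2, Pow(T, 2)))), -1)) = Mul(3, Pow(Add(-61, Mul(2, Pow(T, 2))), -1)))
Add(Function('w')(184), Mul(-1, 47739)) = Add(Mul(3, Pow(Add(-61, Mul(2, Pow(184, 2))), -1)), Mul(-1, 47739)) = Add(Mul(3, Pow(Add(-61, Mul(2, 33856)), -1)), -47739) = Add(Mul(3, Pow(Add(-61, 67712), -1)), -47739) = Add(Mul(3, Pow(67651, -1)), -47739) = Add(Mul(3, Rational(1, 67651)), -47739) = Add(Rational(3, 67651), -47739) = Rational(-3229591086, 67651)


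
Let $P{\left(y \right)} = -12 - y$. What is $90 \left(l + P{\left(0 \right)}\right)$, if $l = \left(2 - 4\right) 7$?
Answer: $-2340$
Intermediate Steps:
$l = -14$ ($l = \left(-2\right) 7 = -14$)
$90 \left(l + P{\left(0 \right)}\right) = 90 \left(-14 - 12\right) = 90 \left(-26\right) = -2340$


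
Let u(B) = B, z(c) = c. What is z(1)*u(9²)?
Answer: 81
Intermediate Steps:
z(1)*u(9²) = 1*9² = 1*81 = 81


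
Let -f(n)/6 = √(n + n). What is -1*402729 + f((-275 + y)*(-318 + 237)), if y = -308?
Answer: -402729 - 54*√1166 ≈ -4.0457e+5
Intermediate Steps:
f(n) = -6*√2*√n (f(n) = -6*√(n + n) = -6*√2*√n)
-1*402729 + f((-275 + y)*(-318 + 237)) = -1*402729 - 6*√2*√((-275 - 308)*(-318 + 237)) = -402729 - 6*√2*√(-583*(-81)) = -402729 - 6*√2*√47223 = -402729 - 6*√2*9*√583 = -402729 - 54*√1166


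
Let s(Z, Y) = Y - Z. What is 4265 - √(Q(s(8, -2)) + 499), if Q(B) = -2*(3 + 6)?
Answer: 4265 - √481 ≈ 4243.1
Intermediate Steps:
Q(B) = -18 (Q(B) = -2*9 = -18)
4265 - √(Q(s(8, -2)) + 499) = 4265 - √(-18 + 499) = 4265 - √481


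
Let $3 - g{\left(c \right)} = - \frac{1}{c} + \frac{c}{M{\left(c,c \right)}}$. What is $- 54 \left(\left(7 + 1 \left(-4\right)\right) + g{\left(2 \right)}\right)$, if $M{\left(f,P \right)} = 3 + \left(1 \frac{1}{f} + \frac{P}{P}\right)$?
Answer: $-327$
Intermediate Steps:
$M{\left(f,P \right)} = 4 + \frac{1}{f}$ ($M{\left(f,P \right)} = 3 + \left(\frac{1}{f} + 1\right) = 3 + \left(1 + \frac{1}{f}\right) = 4 + \frac{1}{f}$)
$g{\left(c \right)} = 3 + \frac{1}{c} - \frac{c}{4 + \frac{1}{c}}$ ($g{\left(c \right)} = 3 - \left(- \frac{1}{c} + \frac{c}{4 + \frac{1}{c}}\right) = 3 + \frac{1}{c} - \frac{c}{4 + \frac{1}{c}}$)
$- 54 \left(\left(7 + 1 \left(-4\right)\right) + g{\left(2 \right)}\right) = - 54 \left(\left(7 + 1 \left(-4\right)\right) + \left(3 + \frac{1}{2} - \frac{2}{4 + \frac{1}{2}}\right)\right) = - 54 \left(\left(7 - 4\right) + \left(3 + \frac{1}{2} - \frac{2}{4 + \frac{1}{2}}\right)\right) = - 54 \left(3 + \left(3 + \frac{1}{2} - \frac{2}{\frac{9}{2}}\right)\right) = - 54 \left(3 + \left(3 + \frac{1}{2} - 2 \cdot \frac{2}{9}\right)\right) = - 54 \left(3 + \left(3 + \frac{1}{2} - \frac{4}{9}\right)\right) = - 54 \left(3 + \frac{55}{18}\right) = \left(-54\right) \frac{109}{18} = -327$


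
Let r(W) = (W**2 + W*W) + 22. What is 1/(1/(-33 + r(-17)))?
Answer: 567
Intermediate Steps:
r(W) = 22 + 2*W**2 (r(W) = (W**2 + W**2) + 22 = 2*W**2 + 22 = 22 + 2*W**2)
1/(1/(-33 + r(-17))) = 1/(1/(-33 + (22 + 2*(-17)**2))) = 1/(1/(-33 + (22 + 2*289))) = 1/(1/(-33 + (22 + 578))) = 1/(1/(-33 + 600)) = 1/(1/567) = 567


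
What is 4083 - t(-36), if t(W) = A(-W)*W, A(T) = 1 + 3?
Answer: 4227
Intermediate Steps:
A(T) = 4
t(W) = 4*W
4083 - t(-36) = 4083 - 4*(-36) = 4083 - 1*(-144) = 4083 + 144 = 4227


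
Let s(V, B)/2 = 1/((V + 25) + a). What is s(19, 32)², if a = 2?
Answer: 1/529 ≈ 0.0018904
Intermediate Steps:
s(V, B) = 2/(27 + V) (s(V, B) = 2/((V + 25) + 2) = 2/((25 + V) + 2) = 2/(27 + V))
s(19, 32)² = (2/(27 + 19))² = (2/46)² = (2*(1/46))² = (1/23)² = 1/529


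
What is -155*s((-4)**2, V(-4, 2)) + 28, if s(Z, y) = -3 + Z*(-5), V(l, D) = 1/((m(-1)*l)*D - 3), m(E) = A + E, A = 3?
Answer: 12893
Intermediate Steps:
m(E) = 3 + E
V(l, D) = 1/(-3 + 2*D*l) (V(l, D) = 1/(((3 - 1)*l)*D - 3) = 1/((2*l)*D - 3) = 1/(2*D*l - 3) = 1/(-3 + 2*D*l))
s(Z, y) = -3 - 5*Z
-155*s((-4)**2, V(-4, 2)) + 28 = -155*(-3 - 5*(-4)**2) + 28 = -155*(-3 - 5*16) + 28 = -155*(-3 - 80) + 28 = -155*(-83) + 28 = 12865 + 28 = 12893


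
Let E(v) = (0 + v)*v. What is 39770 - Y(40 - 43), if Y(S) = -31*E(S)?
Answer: 40049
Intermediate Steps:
E(v) = v**2 (E(v) = v*v = v**2)
Y(S) = -31*S**2
39770 - Y(40 - 43) = 39770 - (-31)*(40 - 43)**2 = 39770 - (-31)*(-3)**2 = 39770 - (-31)*9 = 39770 - 1*(-279) = 39770 + 279 = 40049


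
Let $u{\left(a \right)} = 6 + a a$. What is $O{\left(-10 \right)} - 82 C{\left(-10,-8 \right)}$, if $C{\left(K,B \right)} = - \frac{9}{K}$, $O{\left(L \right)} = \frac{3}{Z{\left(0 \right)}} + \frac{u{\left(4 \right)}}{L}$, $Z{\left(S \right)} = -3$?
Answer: $-77$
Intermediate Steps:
$u{\left(a \right)} = 6 + a^{2}$
$O{\left(L \right)} = -1 + \frac{22}{L}$ ($O{\left(L \right)} = \frac{3}{-3} + \frac{6 + 4^{2}}{L} = 3 \left(- \frac{1}{3}\right) + \frac{6 + 16}{L} = -1 + \frac{22}{L}$)
$O{\left(-10 \right)} - 82 C{\left(-10,-8 \right)} = \frac{22 - -10}{-10} - 82 \left(- \frac{9}{-10}\right) = - \frac{22 + 10}{10} - 82 \left(\left(-9\right) \left(- \frac{1}{10}\right)\right) = \left(- \frac{1}{10}\right) 32 - \frac{369}{5} = - \frac{16}{5} - \frac{369}{5} = -77$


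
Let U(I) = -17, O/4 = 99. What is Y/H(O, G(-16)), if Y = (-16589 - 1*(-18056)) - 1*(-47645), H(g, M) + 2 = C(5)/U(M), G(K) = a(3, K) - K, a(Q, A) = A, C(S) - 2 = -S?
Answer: -834904/31 ≈ -26932.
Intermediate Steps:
C(S) = 2 - S
O = 396 (O = 4*99 = 396)
G(K) = 0 (G(K) = K - K = 0)
H(g, M) = -31/17 (H(g, M) = -2 + (2 - 1*5)/(-17) = -2 + (2 - 5)*(-1/17) = -2 - 3*(-1/17) = -2 + 3/17 = -31/17)
Y = 49112 (Y = (-16589 + 18056) + 47645 = 1467 + 47645 = 49112)
Y/H(O, G(-16)) = 49112/(-31/17) = 49112*(-17/31) = -834904/31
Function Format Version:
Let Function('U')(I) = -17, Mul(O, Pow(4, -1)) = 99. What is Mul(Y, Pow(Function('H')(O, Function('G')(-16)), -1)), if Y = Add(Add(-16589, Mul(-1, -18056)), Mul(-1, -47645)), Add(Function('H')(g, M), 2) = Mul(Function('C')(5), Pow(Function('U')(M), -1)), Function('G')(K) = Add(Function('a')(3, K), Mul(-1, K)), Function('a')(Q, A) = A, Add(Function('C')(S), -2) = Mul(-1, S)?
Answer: Rational(-834904, 31) ≈ -26932.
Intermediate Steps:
Function('C')(S) = Add(2, Mul(-1, S))
O = 396 (O = Mul(4, 99) = 396)
Function('G')(K) = 0 (Function('G')(K) = Add(K, Mul(-1, K)) = 0)
Function('H')(g, M) = Rational(-31, 17) (Function('H')(g, M) = Add(-2, Mul(Add(2, Mul(-1, 5)), Pow(-17, -1))) = Add(-2, Mul(Add(2, -5), Rational(-1, 17))) = Add(-2, Mul(-3, Rational(-1, 17))) = Add(-2, Rational(3, 17)) = Rational(-31, 17))
Y = 49112 (Y = Add(Add(-16589, 18056), 47645) = Add(1467, 47645) = 49112)
Mul(Y, Pow(Function('H')(O, Function('G')(-16)), -1)) = Mul(49112, Pow(Rational(-31, 17), -1)) = Mul(49112, Rational(-17, 31)) = Rational(-834904, 31)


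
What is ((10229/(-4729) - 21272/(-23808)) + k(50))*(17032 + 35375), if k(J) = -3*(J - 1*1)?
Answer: -36452076329889/4691168 ≈ -7.7704e+6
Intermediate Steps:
k(J) = 3 - 3*J (k(J) = -3*(J - 1) = -3*(-1 + J) = 3 - 3*J)
((10229/(-4729) - 21272/(-23808)) + k(50))*(17032 + 35375) = ((10229/(-4729) - 21272/(-23808)) + (3 - 3*50))*(17032 + 35375) = ((10229*(-1/4729) - 21272*(-1/23808)) + (3 - 150))*52407 = ((-10229/4729 + 2659/2976) - 147)*52407 = (-17867093/14073504 - 147)*52407 = -2086672181/14073504*52407 = -36452076329889/4691168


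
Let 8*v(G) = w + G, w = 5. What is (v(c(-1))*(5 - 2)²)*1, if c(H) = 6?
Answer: 99/8 ≈ 12.375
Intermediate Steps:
v(G) = 5/8 + G/8 (v(G) = (5 + G)/8 = 5/8 + G/8)
(v(c(-1))*(5 - 2)²)*1 = ((5/8 + (⅛)*6)*(5 - 2)²)*1 = ((5/8 + ¾)*3²)*1 = ((11/8)*9)*1 = (99/8)*1 = 99/8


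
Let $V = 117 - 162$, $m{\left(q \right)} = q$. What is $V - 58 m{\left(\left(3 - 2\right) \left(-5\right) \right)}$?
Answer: $245$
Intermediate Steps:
$V = -45$
$V - 58 m{\left(\left(3 - 2\right) \left(-5\right) \right)} = -45 - 58 \left(3 - 2\right) \left(-5\right) = -45 - 58 \cdot 1 \left(-5\right) = -45 - -290 = -45 + 290 = 245$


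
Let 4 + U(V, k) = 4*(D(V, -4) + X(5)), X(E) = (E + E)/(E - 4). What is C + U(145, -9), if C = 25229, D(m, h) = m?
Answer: 25845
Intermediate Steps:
X(E) = 2*E/(-4 + E) (X(E) = (2*E)/(-4 + E) = 2*E/(-4 + E))
U(V, k) = 36 + 4*V (U(V, k) = -4 + 4*(V + 2*5/(-4 + 5)) = -4 + 4*(V + 2*5/1) = -4 + 4*(V + 2*5*1) = -4 + 4*(V + 10) = -4 + 4*(10 + V) = -4 + (40 + 4*V) = 36 + 4*V)
C + U(145, -9) = 25229 + (36 + 4*145) = 25229 + (36 + 580) = 25229 + 616 = 25845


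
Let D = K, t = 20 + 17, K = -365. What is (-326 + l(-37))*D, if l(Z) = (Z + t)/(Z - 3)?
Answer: 118990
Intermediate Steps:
t = 37
l(Z) = (37 + Z)/(-3 + Z) (l(Z) = (Z + 37)/(Z - 3) = (37 + Z)/(-3 + Z))
D = -365
(-326 + l(-37))*D = (-326 + (37 - 37)/(-3 - 37))*(-365) = (-326 + 0/(-40))*(-365) = (-326 - 1/40*0)*(-365) = (-326 + 0)*(-365) = -326*(-365) = 118990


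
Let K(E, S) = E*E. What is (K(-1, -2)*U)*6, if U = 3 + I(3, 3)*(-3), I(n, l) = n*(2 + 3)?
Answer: -252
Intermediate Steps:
I(n, l) = 5*n (I(n, l) = n*5 = 5*n)
K(E, S) = E²
U = -42 (U = 3 + (5*3)*(-3) = 3 + 15*(-3) = 3 - 45 = -42)
(K(-1, -2)*U)*6 = ((-1)²*(-42))*6 = (1*(-42))*6 = -42*6 = -252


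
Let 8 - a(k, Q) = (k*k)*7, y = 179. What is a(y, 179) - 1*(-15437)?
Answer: -208842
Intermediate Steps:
a(k, Q) = 8 - 7*k² (a(k, Q) = 8 - k*k*7 = 8 - k²*7 = 8 - 7*k²)
a(y, 179) - 1*(-15437) = (8 - 7*179²) - 1*(-15437) = (8 - 7*32041) + 15437 = (8 - 224287) + 15437 = -224279 + 15437 = -208842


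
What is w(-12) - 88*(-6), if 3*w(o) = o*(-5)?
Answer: 548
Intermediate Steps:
w(o) = -5*o/3 (w(o) = (o*(-5))/3 = (-5*o)/3 = -5*o/3)
w(-12) - 88*(-6) = -5/3*(-12) - 88*(-6) = 20 + 528 = 548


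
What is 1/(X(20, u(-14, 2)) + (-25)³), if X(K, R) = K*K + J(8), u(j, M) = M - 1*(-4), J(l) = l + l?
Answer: -1/15209 ≈ -6.5751e-5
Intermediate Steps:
J(l) = 2*l
u(j, M) = 4 + M (u(j, M) = M + 4 = 4 + M)
X(K, R) = 16 + K² (X(K, R) = K*K + 2*8 = K² + 16 = 16 + K²)
1/(X(20, u(-14, 2)) + (-25)³) = 1/((16 + 20²) + (-25)³) = 1/((16 + 400) - 15625) = 1/(416 - 15625) = 1/(-15209) = -1/15209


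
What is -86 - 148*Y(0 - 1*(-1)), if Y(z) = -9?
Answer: 1246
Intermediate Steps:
-86 - 148*Y(0 - 1*(-1)) = -86 - 148*(-9) = -86 + 1332 = 1246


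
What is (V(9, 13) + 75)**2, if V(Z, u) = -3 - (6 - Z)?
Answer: 5625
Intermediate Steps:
V(Z, u) = -9 + Z (V(Z, u) = -3 + (-6 + Z) = -9 + Z)
(V(9, 13) + 75)**2 = ((-9 + 9) + 75)**2 = (0 + 75)**2 = 75**2 = 5625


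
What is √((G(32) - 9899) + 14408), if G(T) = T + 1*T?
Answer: √4573 ≈ 67.624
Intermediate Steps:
G(T) = 2*T (G(T) = T + T = 2*T)
√((G(32) - 9899) + 14408) = √((2*32 - 9899) + 14408) = √((64 - 9899) + 14408) = √(-9835 + 14408) = √4573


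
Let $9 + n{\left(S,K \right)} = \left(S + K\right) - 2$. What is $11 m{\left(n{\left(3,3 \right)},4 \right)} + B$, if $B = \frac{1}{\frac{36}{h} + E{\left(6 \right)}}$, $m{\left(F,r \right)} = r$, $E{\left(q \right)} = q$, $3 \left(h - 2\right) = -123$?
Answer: $\frac{2917}{66} \approx 44.197$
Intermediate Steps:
$h = -39$ ($h = 2 + \frac{1}{3} \left(-123\right) = 2 - 41 = -39$)
$n{\left(S,K \right)} = -11 + K + S$ ($n{\left(S,K \right)} = -9 - \left(2 - K - S\right) = -9 + \left(-2 + K + S\right) = -11 + K + S$)
$B = \frac{13}{66}$ ($B = \frac{1}{\frac{36}{-39} + 6} = \frac{1}{36 \left(- \frac{1}{39}\right) + 6} = \frac{1}{- \frac{12}{13} + 6} = \frac{1}{\frac{66}{13}} = \frac{13}{66} \approx 0.19697$)
$11 m{\left(n{\left(3,3 \right)},4 \right)} + B = 11 \cdot 4 + \frac{13}{66} = 44 + \frac{13}{66} = \frac{2917}{66}$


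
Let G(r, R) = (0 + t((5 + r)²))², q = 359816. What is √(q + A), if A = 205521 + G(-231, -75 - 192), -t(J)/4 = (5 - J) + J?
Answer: √565737 ≈ 752.16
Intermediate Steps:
t(J) = -20 (t(J) = -4*((5 - J) + J) = -4*5 = -20)
G(r, R) = 400 (G(r, R) = (0 - 20)² = (-20)² = 400)
A = 205921 (A = 205521 + 400 = 205921)
√(q + A) = √(359816 + 205921) = √565737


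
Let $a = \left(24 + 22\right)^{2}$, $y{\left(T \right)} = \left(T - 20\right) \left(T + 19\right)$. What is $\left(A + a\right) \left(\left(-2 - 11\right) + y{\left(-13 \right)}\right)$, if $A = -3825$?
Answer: $360599$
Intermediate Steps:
$y{\left(T \right)} = \left(-20 + T\right) \left(19 + T\right)$
$a = 2116$ ($a = 46^{2} = 2116$)
$\left(A + a\right) \left(\left(-2 - 11\right) + y{\left(-13 \right)}\right) = \left(-3825 + 2116\right) \left(\left(-2 - 11\right) - \left(367 - 169\right)\right) = - 1709 \left(\left(-2 - 11\right) + \left(-380 + 169 + 13\right)\right) = - 1709 \left(-13 - 198\right) = \left(-1709\right) \left(-211\right) = 360599$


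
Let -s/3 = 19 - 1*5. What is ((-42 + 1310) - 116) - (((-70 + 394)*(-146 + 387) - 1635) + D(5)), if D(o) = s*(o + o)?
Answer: -74877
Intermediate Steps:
s = -42 (s = -3*(19 - 1*5) = -3*(19 - 5) = -3*14 = -42)
D(o) = -84*o (D(o) = -42*(o + o) = -84*o)
((-42 + 1310) - 116) - (((-70 + 394)*(-146 + 387) - 1635) + D(5)) = ((-42 + 1310) - 116) - (((-70 + 394)*(-146 + 387) - 1635) - 84*5) = (1268 - 116) - ((324*241 - 1635) - 420) = 1152 - ((78084 - 1635) - 420) = 1152 - (76449 - 420) = 1152 - 1*76029 = 1152 - 76029 = -74877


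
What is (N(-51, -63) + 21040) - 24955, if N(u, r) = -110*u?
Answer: 1695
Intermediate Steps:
(N(-51, -63) + 21040) - 24955 = (-110*(-51) + 21040) - 24955 = (5610 + 21040) - 24955 = 26650 - 24955 = 1695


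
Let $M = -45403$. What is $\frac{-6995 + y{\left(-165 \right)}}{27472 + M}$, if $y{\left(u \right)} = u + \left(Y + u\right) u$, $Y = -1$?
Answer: $- \frac{20230}{17931} \approx -1.1282$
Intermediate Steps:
$y{\left(u \right)} = u + u \left(-1 + u\right)$ ($y{\left(u \right)} = u + \left(-1 + u\right) u = u + u \left(-1 + u\right)$)
$\frac{-6995 + y{\left(-165 \right)}}{27472 + M} = \frac{-6995 + \left(-165\right)^{2}}{27472 - 45403} = \frac{-6995 + 27225}{-17931} = 20230 \left(- \frac{1}{17931}\right) = - \frac{20230}{17931}$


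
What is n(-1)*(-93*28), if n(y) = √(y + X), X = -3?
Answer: -5208*I ≈ -5208.0*I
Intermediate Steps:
n(y) = √(-3 + y) (n(y) = √(y - 3) = √(-3 + y))
n(-1)*(-93*28) = √(-3 - 1)*(-93*28) = √(-4)*(-2604) = (2*I)*(-2604) = -5208*I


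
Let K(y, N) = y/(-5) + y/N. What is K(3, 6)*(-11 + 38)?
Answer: -27/10 ≈ -2.7000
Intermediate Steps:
K(y, N) = -y/5 + y/N (K(y, N) = y*(-1/5) + y/N = -y/5 + y/N)
K(3, 6)*(-11 + 38) = (-1/5*3 + 3/6)*(-11 + 38) = (-3/5 + 3*(1/6))*27 = (-3/5 + 1/2)*27 = -1/10*27 = -27/10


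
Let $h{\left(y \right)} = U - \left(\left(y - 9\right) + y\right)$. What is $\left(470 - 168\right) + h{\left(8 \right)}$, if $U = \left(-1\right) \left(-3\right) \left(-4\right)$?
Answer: $283$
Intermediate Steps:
$U = -12$ ($U = 3 \left(-4\right) = -12$)
$h{\left(y \right)} = -3 - 2 y$ ($h{\left(y \right)} = -12 - \left(\left(y - 9\right) + y\right) = -12 - \left(\left(-9 + y\right) + y\right) = -12 - \left(-9 + 2 y\right) = -3 - 2 y$)
$\left(470 - 168\right) + h{\left(8 \right)} = \left(470 - 168\right) - 19 = 302 - 19 = 283$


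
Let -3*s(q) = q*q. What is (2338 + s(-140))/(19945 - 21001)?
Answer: 6293/1584 ≈ 3.9729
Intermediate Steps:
s(q) = -q**2/3 (s(q) = -q*q/3 = -q**2/3)
(2338 + s(-140))/(19945 - 21001) = (2338 - 1/3*(-140)**2)/(19945 - 21001) = (2338 - 1/3*19600)/(-1056) = (2338 - 19600/3)*(-1/1056) = -12586/3*(-1/1056) = 6293/1584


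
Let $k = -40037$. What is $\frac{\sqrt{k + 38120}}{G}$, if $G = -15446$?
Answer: $- \frac{3 i \sqrt{213}}{15446} \approx - 0.0028346 i$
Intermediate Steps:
$\frac{\sqrt{k + 38120}}{G} = \frac{\sqrt{-40037 + 38120}}{-15446} = \sqrt{-1917} \left(- \frac{1}{15446}\right) = 3 i \sqrt{213} \left(- \frac{1}{15446}\right) = - \frac{3 i \sqrt{213}}{15446}$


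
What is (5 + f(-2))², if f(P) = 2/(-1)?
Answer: 9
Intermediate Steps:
f(P) = -2 (f(P) = 2*(-1) = -2)
(5 + f(-2))² = (5 - 2)² = 3² = 9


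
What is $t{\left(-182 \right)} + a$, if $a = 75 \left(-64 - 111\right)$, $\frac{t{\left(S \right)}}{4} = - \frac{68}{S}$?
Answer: $- \frac{1194239}{91} \approx -13124.0$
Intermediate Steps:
$t{\left(S \right)} = - \frac{272}{S}$ ($t{\left(S \right)} = 4 \left(- \frac{68}{S}\right) = - \frac{272}{S}$)
$a = -13125$ ($a = 75 \left(-175\right) = -13125$)
$t{\left(-182 \right)} + a = - \frac{272}{-182} - 13125 = \left(-272\right) \left(- \frac{1}{182}\right) - 13125 = \frac{136}{91} - 13125 = - \frac{1194239}{91}$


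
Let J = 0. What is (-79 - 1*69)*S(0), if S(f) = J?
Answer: 0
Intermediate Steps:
S(f) = 0
(-79 - 1*69)*S(0) = (-79 - 1*69)*0 = (-79 - 69)*0 = -148*0 = 0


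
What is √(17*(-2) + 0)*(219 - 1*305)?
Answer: -86*I*√34 ≈ -501.46*I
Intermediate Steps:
√(17*(-2) + 0)*(219 - 1*305) = √(-34 + 0)*(219 - 305) = √(-34)*(-86) = (I*√34)*(-86) = -86*I*√34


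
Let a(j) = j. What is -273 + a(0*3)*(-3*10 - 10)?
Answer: -273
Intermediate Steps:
-273 + a(0*3)*(-3*10 - 10) = -273 + (0*3)*(-3*10 - 10) = -273 + 0*(-30 - 10) = -273 + 0*(-40) = -273 + 0 = -273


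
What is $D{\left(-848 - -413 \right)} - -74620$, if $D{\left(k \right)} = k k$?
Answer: $263845$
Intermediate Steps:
$D{\left(k \right)} = k^{2}$
$D{\left(-848 - -413 \right)} - -74620 = \left(-848 - -413\right)^{2} - -74620 = \left(-848 + 413\right)^{2} + 74620 = \left(-435\right)^{2} + 74620 = 189225 + 74620 = 263845$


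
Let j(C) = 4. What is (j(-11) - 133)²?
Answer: 16641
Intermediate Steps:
(j(-11) - 133)² = (4 - 133)² = (-129)² = 16641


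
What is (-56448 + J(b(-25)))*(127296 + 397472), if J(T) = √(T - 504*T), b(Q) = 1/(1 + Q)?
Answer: -29622104064 + 131192*√3018/3 ≈ -2.9620e+10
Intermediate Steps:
J(T) = √503*√(-T) (J(T) = √(-503*T) = √503*√(-T))
(-56448 + J(b(-25)))*(127296 + 397472) = (-56448 + √503*√(-1/(1 - 25)))*(127296 + 397472) = (-56448 + √503*√(-1/(-24)))*524768 = (-56448 + √503*√(-1*(-1/24)))*524768 = (-56448 + √503*√(1/24))*524768 = (-56448 + √503*(√6/12))*524768 = (-56448 + √3018/12)*524768 = -29622104064 + 131192*√3018/3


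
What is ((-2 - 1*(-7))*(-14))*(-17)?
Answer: 1190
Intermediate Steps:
((-2 - 1*(-7))*(-14))*(-17) = ((-2 + 7)*(-14))*(-17) = (5*(-14))*(-17) = -70*(-17) = 1190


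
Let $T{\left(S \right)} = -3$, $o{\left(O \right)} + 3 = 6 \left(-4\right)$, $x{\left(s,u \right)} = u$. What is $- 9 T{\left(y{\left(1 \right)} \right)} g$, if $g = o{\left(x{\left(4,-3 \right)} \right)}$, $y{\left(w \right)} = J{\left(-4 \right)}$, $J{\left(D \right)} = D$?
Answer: $-729$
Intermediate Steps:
$y{\left(w \right)} = -4$
$o{\left(O \right)} = -27$ ($o{\left(O \right)} = -3 + 6 \left(-4\right) = -3 - 24 = -27$)
$g = -27$
$- 9 T{\left(y{\left(1 \right)} \right)} g = \left(-9\right) \left(-3\right) \left(-27\right) = 27 \left(-27\right) = -729$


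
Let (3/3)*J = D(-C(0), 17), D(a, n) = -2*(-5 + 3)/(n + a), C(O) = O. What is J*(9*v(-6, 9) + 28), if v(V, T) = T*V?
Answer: -1832/17 ≈ -107.76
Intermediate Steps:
D(a, n) = 4/(a + n) (D(a, n) = -(-4)/(a + n) = 4/(a + n))
J = 4/17 (J = 4/(-1*0 + 17) = 4/(0 + 17) = 4/17 ≈ 0.23529)
J*(9*v(-6, 9) + 28) = 4*(9*(9*(-6)) + 28)/17 = 4*(9*(-54) + 28)/17 = 4*(-486 + 28)/17 = (4/17)*(-458) = -1832/17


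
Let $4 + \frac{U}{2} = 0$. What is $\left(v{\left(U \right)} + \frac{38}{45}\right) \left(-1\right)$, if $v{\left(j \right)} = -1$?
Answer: $\frac{7}{45} \approx 0.15556$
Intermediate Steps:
$U = -8$ ($U = -8 + 2 \cdot 0 = -8 + 0 = -8$)
$\left(v{\left(U \right)} + \frac{38}{45}\right) \left(-1\right) = \left(-1 + \frac{38}{45}\right) \left(-1\right) = \left(- \frac{7}{45}\right) \left(-1\right) = \frac{7}{45}$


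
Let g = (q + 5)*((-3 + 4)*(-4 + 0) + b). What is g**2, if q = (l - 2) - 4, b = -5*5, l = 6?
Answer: 21025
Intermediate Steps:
b = -25
q = 0 (q = (6 - 2) - 4 = 4 - 4 = 0)
g = -145 (g = (0 + 5)*((-3 + 4)*(-4 + 0) - 25) = 5*(1*(-4) - 25) = 5*(-4 - 25) = 5*(-29) = -145)
g**2 = (-145)**2 = 21025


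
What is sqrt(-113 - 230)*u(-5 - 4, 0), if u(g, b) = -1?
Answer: -7*I*sqrt(7) ≈ -18.52*I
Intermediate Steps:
sqrt(-113 - 230)*u(-5 - 4, 0) = sqrt(-113 - 230)*(-1) = sqrt(-343)*(-1) = (7*I*sqrt(7))*(-1) = -7*I*sqrt(7)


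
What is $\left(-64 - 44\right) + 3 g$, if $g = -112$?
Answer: $-444$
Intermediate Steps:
$\left(-64 - 44\right) + 3 g = \left(-64 - 44\right) + 3 \left(-112\right) = -108 - 336 = -444$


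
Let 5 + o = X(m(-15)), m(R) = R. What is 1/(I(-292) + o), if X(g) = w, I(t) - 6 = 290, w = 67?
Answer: 1/358 ≈ 0.0027933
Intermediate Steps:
I(t) = 296 (I(t) = 6 + 290 = 296)
X(g) = 67
o = 62 (o = -5 + 67 = 62)
1/(I(-292) + o) = 1/(296 + 62) = 1/358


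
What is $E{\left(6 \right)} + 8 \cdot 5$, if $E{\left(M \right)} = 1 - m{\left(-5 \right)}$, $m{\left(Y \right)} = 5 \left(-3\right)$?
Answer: $56$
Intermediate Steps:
$m{\left(Y \right)} = -15$
$E{\left(M \right)} = 16$ ($E{\left(M \right)} = 1 - -15 = 1 + 15 = 16$)
$E{\left(6 \right)} + 8 \cdot 5 = 16 + 8 \cdot 5 = 16 + 40 = 56$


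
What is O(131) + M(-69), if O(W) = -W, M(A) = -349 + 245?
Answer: -235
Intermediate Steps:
M(A) = -104
O(131) + M(-69) = -1*131 - 104 = -131 - 104 = -235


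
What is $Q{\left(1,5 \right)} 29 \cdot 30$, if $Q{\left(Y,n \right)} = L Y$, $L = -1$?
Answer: $-870$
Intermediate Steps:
$Q{\left(Y,n \right)} = - Y$
$Q{\left(1,5 \right)} 29 \cdot 30 = \left(-1\right) 1 \cdot 29 \cdot 30 = \left(-1\right) 29 \cdot 30 = \left(-29\right) 30 = -870$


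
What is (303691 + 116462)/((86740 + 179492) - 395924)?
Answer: -420153/129692 ≈ -3.2396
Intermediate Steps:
(303691 + 116462)/((86740 + 179492) - 395924) = 420153/(266232 - 395924) = 420153/(-129692) = 420153*(-1/129692) = -420153/129692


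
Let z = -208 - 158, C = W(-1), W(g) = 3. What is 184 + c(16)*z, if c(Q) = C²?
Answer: -3110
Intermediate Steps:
C = 3
z = -366
c(Q) = 9 (c(Q) = 3² = 9)
184 + c(16)*z = 184 + 9*(-366) = 184 - 3294 = -3110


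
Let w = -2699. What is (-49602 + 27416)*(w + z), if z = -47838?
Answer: 1121213882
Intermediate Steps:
(-49602 + 27416)*(w + z) = (-49602 + 27416)*(-2699 - 47838) = -22186*(-50537) = 1121213882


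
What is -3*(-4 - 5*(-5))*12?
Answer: -756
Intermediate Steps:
-3*(-4 - 5*(-5))*12 = -3*(-4 + 25)*12 = -3*21*12 = -63*12 = -756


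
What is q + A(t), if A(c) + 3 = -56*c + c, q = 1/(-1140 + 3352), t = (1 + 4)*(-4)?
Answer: 2426565/2212 ≈ 1097.0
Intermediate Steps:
t = -20 (t = 5*(-4) = -20)
q = 1/2212 ≈ 0.00045208
A(c) = -3 - 55*c (A(c) = -3 + (-56*c + c) = -3 - 55*c)
q + A(t) = 1/2212 + (-3 - 55*(-20)) = 1/2212 + (-3 + 1100) = 1/2212 + 1097 = 2426565/2212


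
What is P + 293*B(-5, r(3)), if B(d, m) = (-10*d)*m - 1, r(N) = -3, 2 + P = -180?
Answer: -44425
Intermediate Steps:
P = -182 (P = -2 - 180 = -182)
B(d, m) = -1 - 10*d*m (B(d, m) = -10*d*m - 1 = -1 - 10*d*m)
P + 293*B(-5, r(3)) = -182 + 293*(-1 - 10*(-5)*(-3)) = -182 + 293*(-1 - 150) = -182 + 293*(-151) = -182 - 44243 = -44425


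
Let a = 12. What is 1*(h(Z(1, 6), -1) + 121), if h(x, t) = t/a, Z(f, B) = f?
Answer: 1451/12 ≈ 120.92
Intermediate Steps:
h(x, t) = t/12
1*(h(Z(1, 6), -1) + 121) = 1*((1/12)*(-1) + 121) = 1*(-1/12 + 121) = 1*(1451/12) = 1451/12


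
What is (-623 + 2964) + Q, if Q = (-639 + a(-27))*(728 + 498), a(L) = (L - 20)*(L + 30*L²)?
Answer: -1259418419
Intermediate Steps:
a(L) = (-20 + L)*(L + 30*L²)
Q = -1259420760 (Q = (-639 - 27*(-20 - 599*(-27) + 30*(-27)²))*(728 + 498) = (-639 - 27*(-20 + 16173 + 30*729))*1226 = (-639 - 27*(-20 + 16173 + 21870))*1226 = (-639 - 27*38023)*1226 = (-639 - 1026621)*1226 = -1027260*1226 = -1259420760)
(-623 + 2964) + Q = (-623 + 2964) - 1259420760 = 2341 - 1259420760 = -1259418419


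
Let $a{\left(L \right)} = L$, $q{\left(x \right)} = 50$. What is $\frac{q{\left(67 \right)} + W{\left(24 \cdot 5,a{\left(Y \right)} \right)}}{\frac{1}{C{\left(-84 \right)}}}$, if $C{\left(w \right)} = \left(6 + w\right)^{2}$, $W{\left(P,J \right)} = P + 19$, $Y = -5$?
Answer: $1149876$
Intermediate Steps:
$W{\left(P,J \right)} = 19 + P$
$\frac{q{\left(67 \right)} + W{\left(24 \cdot 5,a{\left(Y \right)} \right)}}{\frac{1}{C{\left(-84 \right)}}} = \frac{50 + \left(19 + 24 \cdot 5\right)}{\frac{1}{\left(6 - 84\right)^{2}}} = \frac{50 + \left(19 + 120\right)}{\frac{1}{\left(-78\right)^{2}}} = \frac{50 + 139}{\frac{1}{6084}} = 189 \frac{1}{\frac{1}{6084}} = 189 \cdot 6084 = 1149876$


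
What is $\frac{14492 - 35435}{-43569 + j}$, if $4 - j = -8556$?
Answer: $\frac{1611}{2693} \approx 0.59822$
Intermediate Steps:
$j = 8560$ ($j = 4 - -8556 = 4 + 8556 = 8560$)
$\frac{14492 - 35435}{-43569 + j} = \frac{14492 - 35435}{-43569 + 8560} = - \frac{20943}{-35009} = \left(-20943\right) \left(- \frac{1}{35009}\right) = \frac{1611}{2693}$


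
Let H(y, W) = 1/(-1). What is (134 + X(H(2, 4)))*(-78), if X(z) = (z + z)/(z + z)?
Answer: -10530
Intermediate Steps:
H(y, W) = -1
X(z) = 1 (X(z) = (2*z)/((2*z)) = (2*z)*(1/(2*z)) = 1)
(134 + X(H(2, 4)))*(-78) = (134 + 1)*(-78) = 135*(-78) = -10530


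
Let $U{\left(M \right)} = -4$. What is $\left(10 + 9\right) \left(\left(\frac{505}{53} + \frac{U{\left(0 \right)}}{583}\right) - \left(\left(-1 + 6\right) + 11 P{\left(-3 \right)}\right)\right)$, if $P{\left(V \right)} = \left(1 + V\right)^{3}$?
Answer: $\frac{1024860}{583} \approx 1757.9$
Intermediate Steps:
$\left(10 + 9\right) \left(\left(\frac{505}{53} + \frac{U{\left(0 \right)}}{583}\right) - \left(\left(-1 + 6\right) + 11 P{\left(-3 \right)}\right)\right) = \left(10 + 9\right) \left(\left(\frac{505}{53} - \frac{4}{583}\right) - \left(\left(-1 + 6\right) + 11 \left(1 - 3\right)^{3}\right)\right) = 19 \left(\left(505 \cdot \frac{1}{53} - \frac{4}{583}\right) - \left(5 + 11 \left(-2\right)^{3}\right)\right) = 19 \left(\left(\frac{505}{53} - \frac{4}{583}\right) - \left(5 + 11 \left(-8\right)\right)\right) = 19 \left(\frac{5551}{583} - \left(5 - 88\right)\right) = 19 \left(\frac{5551}{583} - -83\right) = 19 \left(\frac{5551}{583} + 83\right) = 19 \cdot \frac{53940}{583} = \frac{1024860}{583}$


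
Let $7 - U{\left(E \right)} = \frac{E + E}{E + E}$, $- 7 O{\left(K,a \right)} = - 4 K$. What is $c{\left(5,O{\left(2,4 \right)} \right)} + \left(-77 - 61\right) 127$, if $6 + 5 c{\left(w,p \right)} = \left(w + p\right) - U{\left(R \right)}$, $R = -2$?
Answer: $- \frac{613451}{35} \approx -17527.0$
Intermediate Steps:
$O{\left(K,a \right)} = \frac{4 K}{7}$ ($O{\left(K,a \right)} = - \frac{\left(-4\right) K}{7} = \frac{4 K}{7}$)
$U{\left(E \right)} = 6$ ($U{\left(E \right)} = 7 - \frac{E + E}{E + E} = 7 - \frac{2 E}{2 E} = 7 - 2 E \frac{1}{2 E} = 7 - 1 = 6$)
$c{\left(w,p \right)} = - \frac{12}{5} + \frac{p}{5} + \frac{w}{5}$ ($c{\left(w,p \right)} = - \frac{6}{5} + \frac{\left(w + p\right) - 6}{5} = - \frac{6}{5} + \frac{\left(p + w\right) - 6}{5} = - \frac{6}{5} + \frac{-6 + p + w}{5} = - \frac{6}{5} + \left(- \frac{6}{5} + \frac{p}{5} + \frac{w}{5}\right) = - \frac{12}{5} + \frac{p}{5} + \frac{w}{5}$)
$c{\left(5,O{\left(2,4 \right)} \right)} + \left(-77 - 61\right) 127 = \left(- \frac{12}{5} + \frac{\frac{4}{7} \cdot 2}{5} + \frac{1}{5} \cdot 5\right) + \left(-77 - 61\right) 127 = \left(- \frac{12}{5} + \frac{1}{5} \cdot \frac{8}{7} + 1\right) + \left(-77 - 61\right) 127 = \left(- \frac{12}{5} + \frac{8}{35} + 1\right) - 17526 = - \frac{41}{35} - 17526 = - \frac{613451}{35}$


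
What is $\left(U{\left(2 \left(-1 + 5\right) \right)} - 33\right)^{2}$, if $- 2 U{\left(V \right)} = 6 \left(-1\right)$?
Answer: $900$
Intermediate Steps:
$U{\left(V \right)} = 3$ ($U{\left(V \right)} = - \frac{6 \left(-1\right)}{2} = \left(- \frac{1}{2}\right) \left(-6\right) = 3$)
$\left(U{\left(2 \left(-1 + 5\right) \right)} - 33\right)^{2} = \left(3 - 33\right)^{2} = \left(-30\right)^{2} = 900$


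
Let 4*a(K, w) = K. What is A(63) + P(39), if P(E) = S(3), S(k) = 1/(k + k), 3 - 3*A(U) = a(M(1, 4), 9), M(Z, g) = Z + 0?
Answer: 13/12 ≈ 1.0833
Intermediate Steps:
M(Z, g) = Z
a(K, w) = K/4
A(U) = 11/12 (A(U) = 1 - 1/12 = 11/12)
S(k) = 1/(2*k)
P(E) = ⅙ (P(E) = (½)/3 = (½)*(⅓) = ⅙)
A(63) + P(39) = 11/12 + ⅙ = 13/12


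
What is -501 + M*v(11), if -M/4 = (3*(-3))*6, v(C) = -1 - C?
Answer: -3093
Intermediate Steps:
M = 216 (M = -4*3*(-3)*6 = -(-36)*6 = -4*(-54) = 216)
-501 + M*v(11) = -501 + 216*(-1 - 1*11) = -501 + 216*(-1 - 11) = -501 + 216*(-12) = -501 - 2592 = -3093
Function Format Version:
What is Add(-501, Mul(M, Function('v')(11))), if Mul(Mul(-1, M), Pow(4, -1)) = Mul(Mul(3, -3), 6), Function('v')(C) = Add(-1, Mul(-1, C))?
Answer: -3093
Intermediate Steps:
M = 216 (M = Mul(-4, Mul(Mul(3, -3), 6)) = Mul(-4, Mul(-9, 6)) = Mul(-4, -54) = 216)
Add(-501, Mul(M, Function('v')(11))) = Add(-501, Mul(216, Add(-1, Mul(-1, 11)))) = Add(-501, Mul(216, Add(-1, -11))) = Add(-501, Mul(216, -12)) = Add(-501, -2592) = -3093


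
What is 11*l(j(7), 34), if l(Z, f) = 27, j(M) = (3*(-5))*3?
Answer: 297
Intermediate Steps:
j(M) = -45 (j(M) = -15*3 = -45)
11*l(j(7), 34) = 11*27 = 297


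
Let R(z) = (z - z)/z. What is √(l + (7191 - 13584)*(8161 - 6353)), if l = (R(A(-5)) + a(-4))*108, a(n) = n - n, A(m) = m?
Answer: 4*I*√722409 ≈ 3399.8*I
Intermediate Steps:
R(z) = 0 (R(z) = 0/z = 0)
a(n) = 0
l = 0 (l = (0 + 0)*108 = 0*108 = 0)
√(l + (7191 - 13584)*(8161 - 6353)) = √(0 + (7191 - 13584)*(8161 - 6353)) = √(0 - 6393*1808) = √(0 - 11558544) = √(-11558544) = 4*I*√722409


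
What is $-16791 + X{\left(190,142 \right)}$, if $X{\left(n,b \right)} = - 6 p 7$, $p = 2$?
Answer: $-16875$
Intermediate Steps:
$X{\left(n,b \right)} = -84$ ($X{\left(n,b \right)} = \left(-6\right) 2 \cdot 7 = \left(-12\right) 7 = -84$)
$-16791 + X{\left(190,142 \right)} = -16791 - 84 = -16875$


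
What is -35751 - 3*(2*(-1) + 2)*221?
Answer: -35751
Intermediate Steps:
-35751 - 3*(2*(-1) + 2)*221 = -35751 - 3*(-2 + 2)*221 = -35751 - 3*0*221 = -35751 + 0*221 = -35751 + 0 = -35751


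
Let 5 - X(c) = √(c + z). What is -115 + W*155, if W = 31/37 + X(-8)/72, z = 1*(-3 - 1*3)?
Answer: 68275/2664 - 155*I*√14/72 ≈ 25.629 - 8.055*I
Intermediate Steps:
z = -6 (z = 1*(-3 - 3) = 1*(-6) = -6)
X(c) = 5 - √(-6 + c) (X(c) = 5 - √(c - 6) = 5 - √(-6 + c))
W = 2417/2664 - I*√14/72 (W = 31/37 + (5 - √(-6 - 8))/72 = 31*(1/37) + (5 - √(-14))*(1/72) = 31/37 + (5 - I*√14)*(1/72) = 31/37 + (5/72 - I*√14/72) = 2417/2664 - I*√14/72 ≈ 0.90728 - 0.051967*I)
-115 + W*155 = -115 + (2417/2664 - I*√14/72)*155 = -115 + (374635/2664 - 155*I*√14/72) = 68275/2664 - 155*I*√14/72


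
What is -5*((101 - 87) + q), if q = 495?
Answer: -2545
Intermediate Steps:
-5*((101 - 87) + q) = -5*((101 - 87) + 495) = -5*(14 + 495) = -5*509 = -2545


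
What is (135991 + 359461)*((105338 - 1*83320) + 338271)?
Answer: 178505905628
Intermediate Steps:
(135991 + 359461)*((105338 - 1*83320) + 338271) = 495452*((105338 - 83320) + 338271) = 495452*(22018 + 338271) = 495452*360289 = 178505905628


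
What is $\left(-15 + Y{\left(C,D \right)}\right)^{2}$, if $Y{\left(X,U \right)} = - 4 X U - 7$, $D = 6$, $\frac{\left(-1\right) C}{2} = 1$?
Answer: $676$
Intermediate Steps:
$C = -2$ ($C = \left(-2\right) 1 = -2$)
$Y{\left(X,U \right)} = -7 - 4 U X$ ($Y{\left(X,U \right)} = - 4 U X - 7 = -7 - 4 U X$)
$\left(-15 + Y{\left(C,D \right)}\right)^{2} = \left(-15 - \left(7 + 24 \left(-2\right)\right)\right)^{2} = \left(-15 + \left(-7 + 48\right)\right)^{2} = \left(-15 + 41\right)^{2} = 26^{2} = 676$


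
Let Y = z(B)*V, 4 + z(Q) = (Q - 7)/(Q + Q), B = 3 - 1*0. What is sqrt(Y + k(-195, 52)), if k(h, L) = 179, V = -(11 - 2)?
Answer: sqrt(221) ≈ 14.866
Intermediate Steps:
B = 3 (B = 3 + 0 = 3)
z(Q) = -4 + (-7 + Q)/(2*Q) (z(Q) = -4 + (Q - 7)/(Q + Q) = -4 + (-7 + Q)/((2*Q)) = -4 + (-7 + Q)*(1/(2*Q)) = -4 + (-7 + Q)/(2*Q))
V = -9 (V = -1*9 = -9)
Y = 42 (Y = ((7/2)*(-1 - 1*3)/3)*(-9) = ((7/2)*(1/3)*(-1 - 3))*(-9) = ((7/2)*(1/3)*(-4))*(-9) = -14/3*(-9) = 42)
sqrt(Y + k(-195, 52)) = sqrt(42 + 179) = sqrt(221)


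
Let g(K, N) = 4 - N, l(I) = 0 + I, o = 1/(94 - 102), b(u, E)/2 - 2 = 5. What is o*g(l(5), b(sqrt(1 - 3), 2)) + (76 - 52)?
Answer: 101/4 ≈ 25.250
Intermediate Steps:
b(u, E) = 14 (b(u, E) = 4 + 2*5 = 4 + 10 = 14)
o = -1/8 (o = 1/(-8) = -1/8 ≈ -0.12500)
l(I) = I
o*g(l(5), b(sqrt(1 - 3), 2)) + (76 - 52) = -(4 - 1*14)/8 + (76 - 52) = -(4 - 14)/8 + 24 = -1/8*(-10) + 24 = 5/4 + 24 = 101/4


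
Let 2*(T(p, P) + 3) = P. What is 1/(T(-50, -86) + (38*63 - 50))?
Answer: 1/2298 ≈ 0.00043516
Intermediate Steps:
T(p, P) = -3 + P/2
1/(T(-50, -86) + (38*63 - 50)) = 1/((-3 + (½)*(-86)) + (38*63 - 50)) = 1/((-3 - 43) + (2394 - 50)) = 1/(-46 + 2344) = 1/2298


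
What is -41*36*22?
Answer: -32472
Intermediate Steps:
-41*36*22 = -1476*22 = -32472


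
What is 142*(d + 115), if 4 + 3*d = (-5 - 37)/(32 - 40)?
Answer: 98335/6 ≈ 16389.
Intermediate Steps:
d = 5/12 (d = -4/3 + ((-5 - 37)/(32 - 40))/3 = -4/3 + (-42/(-8))/3 = -4/3 + (-42*(-1/8))/3 = -4/3 + (1/3)*(21/4) = -4/3 + 7/4 = 5/12 ≈ 0.41667)
142*(d + 115) = 142*(5/12 + 115) = 142*(1385/12) = 98335/6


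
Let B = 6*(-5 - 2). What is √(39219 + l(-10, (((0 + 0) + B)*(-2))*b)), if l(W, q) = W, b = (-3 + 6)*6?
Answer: √39209 ≈ 198.01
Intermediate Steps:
B = -42 (B = 6*(-7) = -42)
b = 18 (b = 3*6 = 18)
√(39219 + l(-10, (((0 + 0) + B)*(-2))*b)) = √(39219 - 10) = √39209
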